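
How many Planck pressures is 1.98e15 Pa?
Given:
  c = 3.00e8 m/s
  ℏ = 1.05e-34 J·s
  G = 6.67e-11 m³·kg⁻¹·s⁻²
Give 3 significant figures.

4.23e-99

Planck pressure: p_P = c⁷/(ℏG²) = 4.68e113 Pa.
1.98e15 / 4.68e113 = 4.23e-99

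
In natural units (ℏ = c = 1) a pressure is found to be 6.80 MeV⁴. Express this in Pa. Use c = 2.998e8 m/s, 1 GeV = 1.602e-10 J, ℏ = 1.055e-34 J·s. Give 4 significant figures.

Pressure is [E]/[L]³ = [E]⁴/(ℏc)³.
1 GeV⁴ → 1/(ℏc)³ × (1 GeV in J)⁴ = 2.082e37 Pa.
Convert the energy scale: 6.80 MeV⁴ = 6.80e-12 GeV⁴.
Result: 6.80e-12 × 2.082e37 = 1.415e26 Pa.

1.415e26 Pa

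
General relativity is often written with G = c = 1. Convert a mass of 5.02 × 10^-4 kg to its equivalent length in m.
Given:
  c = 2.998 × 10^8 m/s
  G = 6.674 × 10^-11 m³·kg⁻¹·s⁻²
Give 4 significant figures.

In G = c = 1 units mass has dimensions of length; the conversion factor is G/c².
5.02 × 10^-4 kg × (G/c²) = 3.728 × 10^-31 m

3.728 × 10^-31 m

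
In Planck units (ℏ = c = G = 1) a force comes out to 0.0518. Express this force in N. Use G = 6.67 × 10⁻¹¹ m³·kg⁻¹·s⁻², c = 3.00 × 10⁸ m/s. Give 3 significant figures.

6.29 × 10⁴² N

One Planck force: F_P = c⁴/G = 1.21 × 10⁴⁴ N.
0.0518 × 1.21 × 10⁴⁴ N = 6.29 × 10⁴² N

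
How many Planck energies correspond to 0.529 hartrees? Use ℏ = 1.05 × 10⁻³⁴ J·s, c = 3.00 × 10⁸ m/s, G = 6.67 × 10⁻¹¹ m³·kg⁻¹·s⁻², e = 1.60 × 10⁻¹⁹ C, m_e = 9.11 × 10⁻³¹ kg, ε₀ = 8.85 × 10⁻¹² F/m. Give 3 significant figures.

1.18 × 10⁻²⁷

hartree: E_h = m_e e⁴/(4πε₀ℏ)² = 4.38 × 10⁻¹⁸ J
Planck energy: E_P = √(ℏc⁵/G) = 1.96 × 10⁹ J
0.529 × 4.38 × 10⁻¹⁸ / 1.96 × 10⁹ = 1.18 × 10⁻²⁷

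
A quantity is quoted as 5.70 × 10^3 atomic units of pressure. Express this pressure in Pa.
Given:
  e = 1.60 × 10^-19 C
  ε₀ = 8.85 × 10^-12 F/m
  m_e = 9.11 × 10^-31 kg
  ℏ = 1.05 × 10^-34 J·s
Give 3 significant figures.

1.72 × 10^17 Pa

One atomic unit of pressure: P_au = E_h/a₀³ = m_e⁴e¹⁰/((4πε₀)⁵ℏ⁸) = 3.01 × 10^13 Pa.
5.70 × 10^3 × 3.01 × 10^13 Pa = 1.72 × 10^17 Pa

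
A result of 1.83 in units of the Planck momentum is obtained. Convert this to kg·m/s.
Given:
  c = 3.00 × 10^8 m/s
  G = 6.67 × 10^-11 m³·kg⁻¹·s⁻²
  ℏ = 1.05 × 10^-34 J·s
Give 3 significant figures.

11.9 kg·m/s

One Planck momentum: p_P = √(ℏc³/G) = 6.52 kg·m/s.
1.83 × 6.52 kg·m/s = 11.9 kg·m/s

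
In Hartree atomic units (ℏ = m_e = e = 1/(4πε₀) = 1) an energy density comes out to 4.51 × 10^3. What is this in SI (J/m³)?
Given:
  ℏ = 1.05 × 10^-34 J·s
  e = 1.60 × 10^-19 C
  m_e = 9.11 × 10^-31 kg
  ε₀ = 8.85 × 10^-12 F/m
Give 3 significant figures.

1.36 × 10^17 J/m³

One atomic unit of energy density: u_au = E_h/a₀³ = m_e⁴e¹⁰/((4πε₀)⁵ℏ⁸) = 3.01 × 10^13 J/m³.
4.51 × 10^3 × 3.01 × 10^13 J/m³ = 1.36 × 10^17 J/m³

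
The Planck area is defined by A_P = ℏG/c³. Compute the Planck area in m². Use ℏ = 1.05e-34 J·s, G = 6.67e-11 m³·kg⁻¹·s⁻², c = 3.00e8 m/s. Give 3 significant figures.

2.59e-70 m²

A_P = ℏG/c³
  = 7.00e-45 / 2.70e25
  = 2.59e-70 m²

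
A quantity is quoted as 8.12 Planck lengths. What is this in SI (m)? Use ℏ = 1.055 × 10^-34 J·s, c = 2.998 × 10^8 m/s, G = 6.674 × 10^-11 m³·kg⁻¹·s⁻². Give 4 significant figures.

1.313 × 10^-34 m

One Planck length: ℓ_P = √(ℏG/c³) = 1.616 × 10^-35 m.
8.12 × 1.616 × 10^-35 m = 1.313 × 10^-34 m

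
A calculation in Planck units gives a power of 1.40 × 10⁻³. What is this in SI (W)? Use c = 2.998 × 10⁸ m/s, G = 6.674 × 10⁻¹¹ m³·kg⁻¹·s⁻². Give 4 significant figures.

One Planck power: P_P = c⁵/G = 3.629 × 10⁵² W.
1.40 × 10⁻³ × 3.629 × 10⁵² W = 5.080 × 10⁴⁹ W

5.080 × 10⁴⁹ W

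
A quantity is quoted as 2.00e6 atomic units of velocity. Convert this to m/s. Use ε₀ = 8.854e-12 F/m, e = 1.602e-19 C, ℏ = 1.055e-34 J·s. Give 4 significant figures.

One atomic unit of velocity: v_au = e²/(4πε₀ℏ) = 2.186e6 m/s.
2.00e6 × 2.186e6 m/s = 4.373e12 m/s

4.373e12 m/s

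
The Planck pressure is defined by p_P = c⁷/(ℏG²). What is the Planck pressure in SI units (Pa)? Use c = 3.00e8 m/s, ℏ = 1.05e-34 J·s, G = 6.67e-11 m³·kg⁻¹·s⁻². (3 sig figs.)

4.68e113 Pa

p_P = c⁷/(ℏG²)
  = 2.19e59 / 4.67e-55
  = 4.68e113 Pa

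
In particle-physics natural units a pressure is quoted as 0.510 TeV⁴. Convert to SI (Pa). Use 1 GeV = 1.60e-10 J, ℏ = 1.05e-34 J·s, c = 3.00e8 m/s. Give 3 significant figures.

Pressure is [E]/[L]³ = [E]⁴/(ℏc)³.
1 GeV⁴ → 1/(ℏc)³ × (1 GeV in J)⁴ = 2.10e37 Pa.
Convert the energy scale: 0.510 TeV⁴ = 5.10e11 GeV⁴.
Result: 5.10e11 × 2.10e37 = 1.07e49 Pa.

1.07e49 Pa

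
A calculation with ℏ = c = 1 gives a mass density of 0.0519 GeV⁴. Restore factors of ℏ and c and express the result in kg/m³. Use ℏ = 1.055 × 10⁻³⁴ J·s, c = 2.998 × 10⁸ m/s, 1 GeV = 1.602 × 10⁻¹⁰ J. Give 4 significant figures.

Mass density is [E]/(c²[L]³) = [E]⁴/(ℏ³c⁵).
1 GeV⁴ → 1/(ℏ³c⁵) × (1 GeV in J)⁴ = 2.316 × 10²⁰ kg/m³.
Result: 0.0519 × 2.316 × 10²⁰ = 1.202 × 10¹⁹ kg/m³.

1.202 × 10¹⁹ kg/m³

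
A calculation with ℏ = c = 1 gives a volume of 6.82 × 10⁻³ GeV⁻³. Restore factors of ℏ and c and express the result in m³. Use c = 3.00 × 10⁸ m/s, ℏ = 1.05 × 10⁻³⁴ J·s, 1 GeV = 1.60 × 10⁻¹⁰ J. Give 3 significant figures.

5.20 × 10⁻⁵⁰ m³

Volume is [L]³ = [E]⁻³·(ℏc)³.
1 GeV⁻³ → (ℏc)³ × (1 GeV in J)⁻³ = 7.63 × 10⁻⁴⁸ m³.
Result: 6.82 × 10⁻³ × 7.63 × 10⁻⁴⁸ = 5.20 × 10⁻⁵⁰ m³.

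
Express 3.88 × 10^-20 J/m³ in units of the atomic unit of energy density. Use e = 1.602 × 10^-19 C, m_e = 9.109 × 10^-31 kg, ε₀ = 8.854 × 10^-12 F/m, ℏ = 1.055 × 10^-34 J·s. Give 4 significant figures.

atomic unit of energy density: u_au = E_h/a₀³ = m_e⁴e¹⁰/((4πε₀)⁵ℏ⁸) = 2.929 × 10^13 J/m³.
3.88 × 10^-20 / 2.929 × 10^13 = 1.325 × 10^-33

1.325 × 10^-33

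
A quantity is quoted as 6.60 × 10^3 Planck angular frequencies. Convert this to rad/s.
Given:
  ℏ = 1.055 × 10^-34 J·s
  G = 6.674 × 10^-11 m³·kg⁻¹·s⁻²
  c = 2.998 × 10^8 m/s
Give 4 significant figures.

One Planck angular frequency: ω_P = √(c⁵/(ℏG)) = 1.855 × 10^43 rad/s.
6.60 × 10^3 × 1.855 × 10^43 rad/s = 1.224 × 10^47 rad/s

1.224 × 10^47 rad/s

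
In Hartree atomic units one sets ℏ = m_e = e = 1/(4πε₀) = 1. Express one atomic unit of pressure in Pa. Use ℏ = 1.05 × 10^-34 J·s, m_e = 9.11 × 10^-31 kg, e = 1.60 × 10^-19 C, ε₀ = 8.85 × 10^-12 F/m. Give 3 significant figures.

P_au = E_h/a₀³ = m_e⁴e¹⁰/((4πε₀)⁵ℏ⁸)
E_h = 4.38 × 10^-18 J
a₀ = 5.26 × 10^-11 m
E_h/a₀³ = 3.01 × 10^13 Pa

3.01 × 10^13 Pa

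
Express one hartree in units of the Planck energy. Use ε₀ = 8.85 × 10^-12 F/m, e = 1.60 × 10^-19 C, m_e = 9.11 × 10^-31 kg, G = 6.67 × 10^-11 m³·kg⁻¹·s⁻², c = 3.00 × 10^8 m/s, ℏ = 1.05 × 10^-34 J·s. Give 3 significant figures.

hartree: E_h = m_e e⁴/(4πε₀ℏ)² = 4.38 × 10^-18 J
Planck energy: E_P = √(ℏc⁵/G) = 1.96 × 10^9 J
ratio = 4.38 × 10^-18 / 1.96 × 10^9 = 2.24 × 10^-27

2.24 × 10^-27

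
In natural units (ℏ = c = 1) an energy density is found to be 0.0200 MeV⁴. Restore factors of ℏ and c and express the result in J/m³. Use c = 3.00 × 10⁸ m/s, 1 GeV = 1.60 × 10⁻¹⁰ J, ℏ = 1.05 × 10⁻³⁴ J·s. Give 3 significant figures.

4.19 × 10²³ J/m³

[E]/[L]³ = [E]⁴/(ℏc)³; restore (ℏc)⁻³.
1 GeV⁴ → 1/(ℏc)³ × (1 GeV in J)⁴ = 2.10 × 10³⁷ J/m³.
Convert the energy scale: 0.0200 MeV⁴ = 2.00 × 10⁻¹⁴ GeV⁴.
Result: 2.00 × 10⁻¹⁴ × 2.10 × 10³⁷ = 4.19 × 10²³ J/m³.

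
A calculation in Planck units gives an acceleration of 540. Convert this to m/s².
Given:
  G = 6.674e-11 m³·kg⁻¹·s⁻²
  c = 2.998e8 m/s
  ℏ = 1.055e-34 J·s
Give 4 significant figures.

One Planck acceleration: a_P = √(c⁷/(ℏG)) = 5.560e51 m/s².
540 × 5.560e51 m/s² = 3.003e54 m/s²

3.003e54 m/s²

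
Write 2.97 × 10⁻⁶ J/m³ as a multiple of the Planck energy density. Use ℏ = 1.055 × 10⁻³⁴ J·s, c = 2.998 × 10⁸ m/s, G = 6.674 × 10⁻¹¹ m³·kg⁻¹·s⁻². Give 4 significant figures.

6.412 × 10⁻¹²⁰

Planck energy density: u_P = c⁷/(ℏG²) = 4.632 × 10¹¹³ J/m³.
2.97 × 10⁻⁶ / 4.632 × 10¹¹³ = 6.412 × 10⁻¹²⁰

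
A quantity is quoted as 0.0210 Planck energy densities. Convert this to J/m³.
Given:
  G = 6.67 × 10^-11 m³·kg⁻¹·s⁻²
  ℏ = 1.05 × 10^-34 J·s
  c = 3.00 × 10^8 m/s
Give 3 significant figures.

One Planck energy density: u_P = c⁷/(ℏG²) = 4.68 × 10^113 J/m³.
0.0210 × 4.68 × 10^113 J/m³ = 9.83 × 10^111 J/m³

9.83 × 10^111 J/m³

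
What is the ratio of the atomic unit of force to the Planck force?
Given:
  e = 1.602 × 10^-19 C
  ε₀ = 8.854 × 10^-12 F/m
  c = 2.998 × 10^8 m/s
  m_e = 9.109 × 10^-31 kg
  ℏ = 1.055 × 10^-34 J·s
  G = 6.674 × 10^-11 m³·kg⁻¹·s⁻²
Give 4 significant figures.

6.791 × 10^-52

atomic unit of force: F_au = E_h/a₀ = m_e²e⁶/((4πε₀)³ℏ⁴) = 8.220 × 10^-8 N
Planck force: F_P = c⁴/G = 1.210 × 10^44 N
ratio = 8.220 × 10^-8 / 1.210 × 10^44 = 6.791 × 10^-52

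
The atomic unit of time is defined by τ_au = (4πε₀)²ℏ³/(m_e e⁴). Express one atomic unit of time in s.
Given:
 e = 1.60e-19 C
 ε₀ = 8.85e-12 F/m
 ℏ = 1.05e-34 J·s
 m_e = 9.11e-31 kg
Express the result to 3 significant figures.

2.40e-17 s

τ_au = (4πε₀)²ℏ³/(m_e e⁴)
E_h = 4.38e-18 J
ℏ/E_h = 2.40e-17 s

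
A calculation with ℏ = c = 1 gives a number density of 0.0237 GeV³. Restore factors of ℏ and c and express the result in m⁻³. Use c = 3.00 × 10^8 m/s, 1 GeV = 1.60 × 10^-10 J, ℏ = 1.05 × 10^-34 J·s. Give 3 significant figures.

Number density is [L]⁻³ = [E]³/(ℏc)³.
1 GeV³ → 1/(ℏc)³ × (1 GeV in J)³ = 1.31 × 10^47 m⁻³.
Result: 0.0237 × 1.31 × 10^47 = 3.11 × 10^45 m⁻³.

3.11 × 10^45 m⁻³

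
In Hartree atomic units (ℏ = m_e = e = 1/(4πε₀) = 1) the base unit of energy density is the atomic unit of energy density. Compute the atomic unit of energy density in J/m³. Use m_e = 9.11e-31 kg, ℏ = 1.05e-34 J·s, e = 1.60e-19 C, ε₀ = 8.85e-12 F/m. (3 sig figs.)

3.01e13 J/m³

u_au = E_h/a₀³ = m_e⁴e¹⁰/((4πε₀)⁵ℏ⁸)
E_h = 4.38e-18 J
a₀ = 5.26e-11 m
E_h/a₀³ = 3.01e13 J/m³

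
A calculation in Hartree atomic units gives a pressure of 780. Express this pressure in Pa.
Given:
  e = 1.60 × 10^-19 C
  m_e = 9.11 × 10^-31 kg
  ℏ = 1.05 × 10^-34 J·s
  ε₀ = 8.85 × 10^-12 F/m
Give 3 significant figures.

2.35 × 10^16 Pa

One atomic unit of pressure: P_au = E_h/a₀³ = m_e⁴e¹⁰/((4πε₀)⁵ℏ⁸) = 3.01 × 10^13 Pa.
780 × 3.01 × 10^13 Pa = 2.35 × 10^16 Pa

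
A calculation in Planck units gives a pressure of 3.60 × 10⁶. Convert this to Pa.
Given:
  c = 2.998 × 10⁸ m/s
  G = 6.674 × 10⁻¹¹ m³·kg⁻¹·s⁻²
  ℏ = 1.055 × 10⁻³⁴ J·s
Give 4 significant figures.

One Planck pressure: p_P = c⁷/(ℏG²) = 4.632 × 10¹¹³ Pa.
3.60 × 10⁶ × 4.632 × 10¹¹³ Pa = 1.668 × 10¹²⁰ Pa

1.668 × 10¹²⁰ Pa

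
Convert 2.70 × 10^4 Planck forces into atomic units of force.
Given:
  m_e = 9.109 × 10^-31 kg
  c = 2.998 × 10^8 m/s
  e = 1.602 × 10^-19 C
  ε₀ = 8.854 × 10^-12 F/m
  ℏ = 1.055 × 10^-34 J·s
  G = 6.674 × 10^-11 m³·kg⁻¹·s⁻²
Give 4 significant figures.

3.976 × 10^55

Planck force: F_P = c⁴/G = 1.210 × 10^44 N
atomic unit of force: F_au = E_h/a₀ = m_e²e⁶/((4πε₀)³ℏ⁴) = 8.220 × 10^-8 N
2.70 × 10^4 × 1.210 × 10^44 / 8.220 × 10^-8 = 3.976 × 10^55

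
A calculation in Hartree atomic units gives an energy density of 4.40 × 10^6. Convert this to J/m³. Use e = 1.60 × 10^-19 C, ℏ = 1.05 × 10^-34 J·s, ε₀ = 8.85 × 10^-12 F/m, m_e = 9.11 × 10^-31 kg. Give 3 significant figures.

One atomic unit of energy density: u_au = E_h/a₀³ = m_e⁴e¹⁰/((4πε₀)⁵ℏ⁸) = 3.01 × 10^13 J/m³.
4.40 × 10^6 × 3.01 × 10^13 J/m³ = 1.33 × 10^20 J/m³

1.33 × 10^20 J/m³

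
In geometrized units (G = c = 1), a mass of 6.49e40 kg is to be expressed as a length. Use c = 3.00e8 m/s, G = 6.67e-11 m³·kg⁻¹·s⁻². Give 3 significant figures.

In G = c = 1 units mass has dimensions of length; the conversion factor is G/c².
6.49e40 kg × (G/c²) = 4.81e13 m

4.81e13 m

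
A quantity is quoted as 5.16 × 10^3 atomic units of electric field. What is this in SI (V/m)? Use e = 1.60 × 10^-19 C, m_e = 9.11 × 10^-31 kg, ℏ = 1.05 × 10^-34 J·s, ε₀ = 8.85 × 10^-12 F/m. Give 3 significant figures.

One atomic unit of electric field: E_au = E_h/(e a₀) = m_e²e⁵/((4πε₀)³ℏ⁴) = 5.20 × 10^11 V/m.
5.16 × 10^3 × 5.20 × 10^11 V/m = 2.69 × 10^15 V/m

2.69 × 10^15 V/m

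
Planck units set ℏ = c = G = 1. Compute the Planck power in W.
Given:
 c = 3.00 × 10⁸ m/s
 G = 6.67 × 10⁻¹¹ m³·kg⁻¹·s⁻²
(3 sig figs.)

Dimensional analysis gives P_P = c⁵/G.
  = 2.43 × 10⁴² / 6.67 × 10⁻¹¹
  = 3.64 × 10⁵² W

3.64 × 10⁵² W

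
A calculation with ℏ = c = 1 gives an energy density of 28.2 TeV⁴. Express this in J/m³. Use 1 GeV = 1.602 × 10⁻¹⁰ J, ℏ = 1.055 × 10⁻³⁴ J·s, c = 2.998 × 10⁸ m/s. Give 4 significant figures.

[E]/[L]³ = [E]⁴/(ℏc)³; restore (ℏc)⁻³.
1 GeV⁴ → 1/(ℏc)³ × (1 GeV in J)⁴ = 2.082 × 10³⁷ J/m³.
Convert the energy scale: 28.2 TeV⁴ = 2.82 × 10¹³ GeV⁴.
Result: 2.82 × 10¹³ × 2.082 × 10³⁷ = 5.870 × 10⁵⁰ J/m³.

5.870 × 10⁵⁰ J/m³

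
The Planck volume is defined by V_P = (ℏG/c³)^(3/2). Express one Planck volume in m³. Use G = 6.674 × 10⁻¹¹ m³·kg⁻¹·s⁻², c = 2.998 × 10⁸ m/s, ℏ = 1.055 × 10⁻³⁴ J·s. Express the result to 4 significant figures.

4.224 × 10⁻¹⁰⁵ m³

V_P = (ℏG/c³)^(3/2)
  = √(1.784 × 10⁻²⁰⁹)
  = 4.224 × 10⁻¹⁰⁵ m³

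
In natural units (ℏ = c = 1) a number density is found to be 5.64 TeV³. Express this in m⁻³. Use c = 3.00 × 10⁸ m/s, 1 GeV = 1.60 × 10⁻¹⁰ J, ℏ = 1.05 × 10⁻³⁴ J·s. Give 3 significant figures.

Number density is [L]⁻³ = [E]³/(ℏc)³.
1 GeV³ → 1/(ℏc)³ × (1 GeV in J)³ = 1.31 × 10⁴⁷ m⁻³.
Convert the energy scale: 5.64 TeV³ = 5.64 × 10⁹ GeV³.
Result: 5.64 × 10⁹ × 1.31 × 10⁴⁷ = 7.39 × 10⁵⁶ m⁻³.

7.39 × 10⁵⁶ m⁻³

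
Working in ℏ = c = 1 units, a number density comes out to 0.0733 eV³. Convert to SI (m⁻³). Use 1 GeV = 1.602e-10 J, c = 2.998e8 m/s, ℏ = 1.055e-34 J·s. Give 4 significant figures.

Number density is [L]⁻³ = [E]³/(ℏc)³.
1 GeV³ → 1/(ℏc)³ × (1 GeV in J)³ = 1.299e47 m⁻³.
Convert the energy scale: 0.0733 eV³ = 7.33e-29 GeV³.
Result: 7.33e-29 × 1.299e47 = 9.524e18 m⁻³.

9.524e18 m⁻³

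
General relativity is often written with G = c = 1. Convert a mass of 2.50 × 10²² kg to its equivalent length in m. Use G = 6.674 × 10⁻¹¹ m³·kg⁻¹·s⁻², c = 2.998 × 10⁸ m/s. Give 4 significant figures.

1.856 × 10⁻⁵ m

In G = c = 1 units mass has dimensions of length; the conversion factor is G/c².
2.50 × 10²² kg × (G/c²) = 1.856 × 10⁻⁵ m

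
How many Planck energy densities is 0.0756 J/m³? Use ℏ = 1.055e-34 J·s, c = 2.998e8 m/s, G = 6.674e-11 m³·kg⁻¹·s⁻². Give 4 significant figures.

1.632e-115

Planck energy density: u_P = c⁷/(ℏG²) = 4.632e113 J/m³.
0.0756 / 4.632e113 = 1.632e-115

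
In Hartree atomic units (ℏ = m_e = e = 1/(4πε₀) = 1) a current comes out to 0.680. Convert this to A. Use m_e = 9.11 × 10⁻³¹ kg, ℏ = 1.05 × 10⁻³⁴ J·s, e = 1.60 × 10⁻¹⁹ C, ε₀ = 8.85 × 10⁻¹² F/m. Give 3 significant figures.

4.54 × 10⁻³ A

One atomic unit of electric current: I_au = e E_h/ℏ = m_e e⁵/((4πε₀)²ℏ³) = 6.67 × 10⁻³ A.
0.680 × 6.67 × 10⁻³ A = 4.54 × 10⁻³ A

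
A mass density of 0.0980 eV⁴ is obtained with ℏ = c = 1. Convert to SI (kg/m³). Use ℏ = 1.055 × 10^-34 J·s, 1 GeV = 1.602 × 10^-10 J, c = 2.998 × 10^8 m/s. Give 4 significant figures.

2.270 × 10^-17 kg/m³

Mass density is [E]/(c²[L]³) = [E]⁴/(ℏ³c⁵).
1 GeV⁴ → 1/(ℏ³c⁵) × (1 GeV in J)⁴ = 2.316 × 10^20 kg/m³.
Convert the energy scale: 0.0980 eV⁴ = 9.80 × 10^-38 GeV⁴.
Result: 9.80 × 10^-38 × 2.316 × 10^20 = 2.270 × 10^-17 kg/m³.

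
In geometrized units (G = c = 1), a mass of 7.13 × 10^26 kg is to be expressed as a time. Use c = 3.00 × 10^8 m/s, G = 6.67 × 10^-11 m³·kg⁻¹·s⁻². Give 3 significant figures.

1.76 × 10^-9 s

Mass → time via G/c³.
7.13 × 10^26 kg × (G/c³) = 1.76 × 10^-9 s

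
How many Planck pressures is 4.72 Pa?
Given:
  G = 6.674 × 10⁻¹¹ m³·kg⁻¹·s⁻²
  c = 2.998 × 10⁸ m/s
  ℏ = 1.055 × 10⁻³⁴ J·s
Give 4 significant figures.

1.019 × 10⁻¹¹³

Planck pressure: p_P = c⁷/(ℏG²) = 4.632 × 10¹¹³ Pa.
4.72 / 4.632 × 10¹¹³ = 1.019 × 10⁻¹¹³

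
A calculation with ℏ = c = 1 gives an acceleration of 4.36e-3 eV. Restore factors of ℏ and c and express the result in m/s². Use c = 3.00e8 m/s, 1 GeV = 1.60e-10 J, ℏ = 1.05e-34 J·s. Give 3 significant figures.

Acceleration is [L]/[T]² = c·[E]/ℏ.
1 GeV → c/ℏ × (1 GeV in J) = 4.57e32 m/s².
Convert the energy scale: 4.36e-3 eV = 4.36e-12 GeV.
Result: 4.36e-12 × 4.57e32 = 1.99e21 m/s².

1.99e21 m/s²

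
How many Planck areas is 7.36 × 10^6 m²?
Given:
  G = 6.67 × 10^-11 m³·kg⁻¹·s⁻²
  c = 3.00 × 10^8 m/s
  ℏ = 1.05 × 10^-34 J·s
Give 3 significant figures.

2.84 × 10^76

Planck area: A_P = ℏG/c³ = 2.59 × 10^-70 m².
7.36 × 10^6 / 2.59 × 10^-70 = 2.84 × 10^76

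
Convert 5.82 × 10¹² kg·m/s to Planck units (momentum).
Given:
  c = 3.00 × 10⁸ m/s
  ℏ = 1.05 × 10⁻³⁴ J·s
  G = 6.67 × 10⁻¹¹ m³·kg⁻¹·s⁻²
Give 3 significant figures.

Planck momentum: p_P = √(ℏc³/G) = 6.52 kg·m/s.
5.82 × 10¹² / 6.52 = 8.93 × 10¹¹

8.93 × 10¹¹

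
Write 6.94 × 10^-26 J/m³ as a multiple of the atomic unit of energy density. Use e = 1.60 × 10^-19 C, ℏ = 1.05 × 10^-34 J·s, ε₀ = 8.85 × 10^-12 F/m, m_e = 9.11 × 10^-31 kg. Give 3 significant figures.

atomic unit of energy density: u_au = E_h/a₀³ = m_e⁴e¹⁰/((4πε₀)⁵ℏ⁸) = 3.01 × 10^13 J/m³.
6.94 × 10^-26 / 3.01 × 10^13 = 2.30 × 10^-39

2.30 × 10^-39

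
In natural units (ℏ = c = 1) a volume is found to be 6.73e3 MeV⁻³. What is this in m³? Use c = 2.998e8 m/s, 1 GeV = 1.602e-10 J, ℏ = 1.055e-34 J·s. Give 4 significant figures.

5.179e-35 m³

Volume is [L]³ = [E]⁻³·(ℏc)³.
1 GeV⁻³ → (ℏc)³ × (1 GeV in J)⁻³ = 7.696e-48 m³.
Convert the energy scale: 6.73e3 MeV⁻³ = 6.73e12 GeV⁻³.
Result: 6.73e12 × 7.696e-48 = 5.179e-35 m³.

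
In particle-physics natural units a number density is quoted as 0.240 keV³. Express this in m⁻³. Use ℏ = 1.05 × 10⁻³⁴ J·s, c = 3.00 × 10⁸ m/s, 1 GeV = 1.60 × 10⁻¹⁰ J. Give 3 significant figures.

3.15 × 10²⁸ m⁻³

Number density is [L]⁻³ = [E]³/(ℏc)³.
1 GeV³ → 1/(ℏc)³ × (1 GeV in J)³ = 1.31 × 10⁴⁷ m⁻³.
Convert the energy scale: 0.240 keV³ = 2.40 × 10⁻¹⁹ GeV³.
Result: 2.40 × 10⁻¹⁹ × 1.31 × 10⁴⁷ = 3.15 × 10²⁸ m⁻³.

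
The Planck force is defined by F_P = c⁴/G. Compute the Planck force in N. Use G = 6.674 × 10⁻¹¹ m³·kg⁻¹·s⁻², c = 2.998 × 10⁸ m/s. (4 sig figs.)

F_P = c⁴/G
  = 8.078 × 10³³ / 6.674 × 10⁻¹¹
  = 1.210 × 10⁴⁴ N

1.210 × 10⁴⁴ N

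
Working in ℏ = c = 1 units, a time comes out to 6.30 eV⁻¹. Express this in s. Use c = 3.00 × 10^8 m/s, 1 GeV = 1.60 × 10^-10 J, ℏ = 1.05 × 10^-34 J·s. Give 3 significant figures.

A time is [E]⁻¹ in ℏ=c=1; restore one factor of ℏ.
1 GeV⁻¹ → ℏ × (1 GeV in J)⁻¹ = 6.56 × 10^-25 s.
Convert the energy scale: 6.30 eV⁻¹ = 6.30 × 10^9 GeV⁻¹.
Result: 6.30 × 10^9 × 6.56 × 10^-25 = 4.13 × 10^-15 s.

4.13 × 10^-15 s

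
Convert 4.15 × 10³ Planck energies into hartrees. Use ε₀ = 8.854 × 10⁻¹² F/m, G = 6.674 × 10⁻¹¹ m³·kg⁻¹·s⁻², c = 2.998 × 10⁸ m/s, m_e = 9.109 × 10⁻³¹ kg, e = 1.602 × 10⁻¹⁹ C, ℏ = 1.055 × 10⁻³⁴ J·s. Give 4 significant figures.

1.865 × 10³⁰

Planck energy: E_P = √(ℏc⁵/G) = 1.957 × 10⁹ J
hartree: E_h = m_e e⁴/(4πε₀ℏ)² = 4.354 × 10⁻¹⁸ J
4.15 × 10³ × 1.957 × 10⁹ / 4.354 × 10⁻¹⁸ = 1.865 × 10³⁰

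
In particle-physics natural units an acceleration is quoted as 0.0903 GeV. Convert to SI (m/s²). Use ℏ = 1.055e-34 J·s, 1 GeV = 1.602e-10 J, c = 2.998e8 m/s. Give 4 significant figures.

Acceleration is [L]/[T]² = c·[E]/ℏ.
1 GeV → c/ℏ × (1 GeV in J) = 4.552e32 m/s².
Result: 0.0903 × 4.552e32 = 4.111e31 m/s².

4.111e31 m/s²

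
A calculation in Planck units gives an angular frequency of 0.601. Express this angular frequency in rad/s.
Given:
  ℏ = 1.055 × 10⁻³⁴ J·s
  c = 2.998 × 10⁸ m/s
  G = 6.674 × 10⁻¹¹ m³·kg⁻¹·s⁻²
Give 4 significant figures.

1.115 × 10⁴³ rad/s

One Planck angular frequency: ω_P = √(c⁵/(ℏG)) = 1.855 × 10⁴³ rad/s.
0.601 × 1.855 × 10⁴³ rad/s = 1.115 × 10⁴³ rad/s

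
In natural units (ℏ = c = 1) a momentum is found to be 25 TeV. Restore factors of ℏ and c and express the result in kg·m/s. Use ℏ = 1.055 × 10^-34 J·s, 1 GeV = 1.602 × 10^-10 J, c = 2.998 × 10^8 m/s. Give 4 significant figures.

1.336 × 10^-14 kg·m/s

Momentum is [E]/c; divide by c.
1 GeV → 1/c × (1 GeV in J) = 5.344 × 10^-19 kg·m/s.
Convert the energy scale: 25 TeV = 2.50 × 10^4 GeV.
Result: 2.50 × 10^4 × 5.344 × 10^-19 = 1.336 × 10^-14 kg·m/s.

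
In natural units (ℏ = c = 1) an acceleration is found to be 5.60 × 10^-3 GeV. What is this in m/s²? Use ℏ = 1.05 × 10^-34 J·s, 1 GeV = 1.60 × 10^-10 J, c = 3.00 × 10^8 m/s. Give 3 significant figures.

2.56 × 10^30 m/s²

Acceleration is [L]/[T]² = c·[E]/ℏ.
1 GeV → c/ℏ × (1 GeV in J) = 4.57 × 10^32 m/s².
Result: 5.60 × 10^-3 × 4.57 × 10^32 = 2.56 × 10^30 m/s².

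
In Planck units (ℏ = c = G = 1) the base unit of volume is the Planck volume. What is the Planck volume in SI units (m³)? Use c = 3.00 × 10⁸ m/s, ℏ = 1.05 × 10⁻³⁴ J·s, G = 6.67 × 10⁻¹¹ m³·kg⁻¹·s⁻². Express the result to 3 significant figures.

4.18 × 10⁻¹⁰⁵ m³

V_P = (ℏG/c³)^(3/2)
  = √(1.75 × 10⁻²⁰⁹)
  = 4.18 × 10⁻¹⁰⁵ m³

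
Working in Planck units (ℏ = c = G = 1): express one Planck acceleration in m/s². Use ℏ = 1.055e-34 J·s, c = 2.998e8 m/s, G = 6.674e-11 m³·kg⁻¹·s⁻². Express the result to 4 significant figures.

5.560e51 m/s²

The unique combination of the constants set to 1 with dimensions of acceleration is a_P = √(c⁷/(ℏG)).
  = √(3.092e103)
  = 5.560e51 m/s²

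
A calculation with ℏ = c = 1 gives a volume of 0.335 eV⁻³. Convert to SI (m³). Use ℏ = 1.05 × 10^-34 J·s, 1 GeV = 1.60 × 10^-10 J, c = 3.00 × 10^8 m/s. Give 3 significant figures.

2.56 × 10^-21 m³

Volume is [L]³ = [E]⁻³·(ℏc)³.
1 GeV⁻³ → (ℏc)³ × (1 GeV in J)⁻³ = 7.63 × 10^-48 m³.
Convert the energy scale: 0.335 eV⁻³ = 3.35 × 10^26 GeV⁻³.
Result: 3.35 × 10^26 × 7.63 × 10^-48 = 2.56 × 10^-21 m³.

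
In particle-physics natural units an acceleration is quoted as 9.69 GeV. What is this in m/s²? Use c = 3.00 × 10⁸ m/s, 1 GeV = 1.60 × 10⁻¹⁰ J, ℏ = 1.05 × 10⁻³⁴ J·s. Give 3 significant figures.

4.43 × 10³³ m/s²

Acceleration is [L]/[T]² = c·[E]/ℏ.
1 GeV → c/ℏ × (1 GeV in J) = 4.57 × 10³² m/s².
Result: 9.69 × 4.57 × 10³² = 4.43 × 10³³ m/s².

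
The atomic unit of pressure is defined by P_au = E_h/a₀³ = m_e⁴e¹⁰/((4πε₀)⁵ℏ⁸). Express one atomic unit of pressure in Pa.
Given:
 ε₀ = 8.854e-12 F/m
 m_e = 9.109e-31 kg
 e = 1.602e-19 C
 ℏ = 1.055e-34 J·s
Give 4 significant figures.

P_au = E_h/a₀³ = m_e⁴e¹⁰/((4πε₀)⁵ℏ⁸)
E_h = 4.354e-18 J
a₀ = 5.297e-11 m
E_h/a₀³ = 2.929e13 Pa

2.929e13 Pa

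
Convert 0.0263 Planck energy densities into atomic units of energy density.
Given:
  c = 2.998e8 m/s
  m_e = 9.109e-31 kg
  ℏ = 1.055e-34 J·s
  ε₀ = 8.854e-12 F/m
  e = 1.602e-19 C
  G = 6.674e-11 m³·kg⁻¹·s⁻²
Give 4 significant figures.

Planck energy density: u_P = c⁷/(ℏG²) = 4.632e113 J/m³
atomic unit of energy density: u_au = E_h/a₀³ = m_e⁴e¹⁰/((4πε₀)⁵ℏ⁸) = 2.929e13 J/m³
0.0263 × 4.632e113 / 2.929e13 = 4.159e98

4.159e98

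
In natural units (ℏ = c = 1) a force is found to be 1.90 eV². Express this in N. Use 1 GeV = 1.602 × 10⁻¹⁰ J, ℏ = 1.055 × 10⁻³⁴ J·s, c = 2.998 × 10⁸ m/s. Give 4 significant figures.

Force is [E]/[L] = [E]²/(ℏc); restore (ℏc)⁻¹.
1 GeV² → 1/(ℏc) × (1 GeV in J)² = 8.114 × 10⁵ N.
Convert the energy scale: 1.90 eV² = 1.90 × 10⁻¹⁸ GeV².
Result: 1.90 × 10⁻¹⁸ × 8.114 × 10⁵ = 1.542 × 10⁻¹² N.

1.542 × 10⁻¹² N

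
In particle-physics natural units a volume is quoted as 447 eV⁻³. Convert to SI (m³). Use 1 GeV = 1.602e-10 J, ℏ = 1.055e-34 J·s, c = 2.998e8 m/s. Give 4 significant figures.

3.440e-18 m³

Volume is [L]³ = [E]⁻³·(ℏc)³.
1 GeV⁻³ → (ℏc)³ × (1 GeV in J)⁻³ = 7.696e-48 m³.
Convert the energy scale: 447 eV⁻³ = 4.47e29 GeV⁻³.
Result: 4.47e29 × 7.696e-48 = 3.440e-18 m³.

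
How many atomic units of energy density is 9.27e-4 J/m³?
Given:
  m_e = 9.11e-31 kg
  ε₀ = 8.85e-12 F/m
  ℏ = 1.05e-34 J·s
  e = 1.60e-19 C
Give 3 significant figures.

3.08e-17

atomic unit of energy density: u_au = E_h/a₀³ = m_e⁴e¹⁰/((4πε₀)⁵ℏ⁸) = 3.01e13 J/m³.
9.27e-4 / 3.01e13 = 3.08e-17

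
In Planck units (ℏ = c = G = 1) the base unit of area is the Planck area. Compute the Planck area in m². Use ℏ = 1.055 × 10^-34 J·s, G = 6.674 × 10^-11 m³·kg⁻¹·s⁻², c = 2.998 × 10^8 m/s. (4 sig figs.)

2.613 × 10^-70 m²

A_P = ℏG/c³
  = 7.041 × 10^-45 / 2.695 × 10^25
  = 2.613 × 10^-70 m²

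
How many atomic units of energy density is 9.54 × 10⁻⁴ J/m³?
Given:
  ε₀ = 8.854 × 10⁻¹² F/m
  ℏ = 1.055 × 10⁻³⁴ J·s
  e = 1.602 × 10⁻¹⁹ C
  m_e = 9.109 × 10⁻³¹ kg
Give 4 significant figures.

atomic unit of energy density: u_au = E_h/a₀³ = m_e⁴e¹⁰/((4πε₀)⁵ℏ⁸) = 2.929 × 10¹³ J/m³.
9.54 × 10⁻⁴ / 2.929 × 10¹³ = 3.257 × 10⁻¹⁷

3.257 × 10⁻¹⁷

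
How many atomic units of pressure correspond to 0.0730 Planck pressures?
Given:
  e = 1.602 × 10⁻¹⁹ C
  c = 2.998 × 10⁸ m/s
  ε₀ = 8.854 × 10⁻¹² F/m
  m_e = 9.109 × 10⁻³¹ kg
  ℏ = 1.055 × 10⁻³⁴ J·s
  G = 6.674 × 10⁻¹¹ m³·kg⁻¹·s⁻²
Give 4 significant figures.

1.154 × 10⁹⁹

Planck pressure: p_P = c⁷/(ℏG²) = 4.632 × 10¹¹³ Pa
atomic unit of pressure: P_au = E_h/a₀³ = m_e⁴e¹⁰/((4πε₀)⁵ℏ⁸) = 2.929 × 10¹³ Pa
0.0730 × 4.632 × 10¹¹³ / 2.929 × 10¹³ = 1.154 × 10⁹⁹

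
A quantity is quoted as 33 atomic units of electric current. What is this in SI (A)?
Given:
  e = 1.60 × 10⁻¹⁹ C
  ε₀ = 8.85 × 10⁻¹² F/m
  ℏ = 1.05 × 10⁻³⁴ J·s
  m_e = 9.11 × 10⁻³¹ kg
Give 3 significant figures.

0.220 A

One atomic unit of electric current: I_au = e E_h/ℏ = m_e e⁵/((4πε₀)²ℏ³) = 6.67 × 10⁻³ A.
33 × 6.67 × 10⁻³ A = 0.220 A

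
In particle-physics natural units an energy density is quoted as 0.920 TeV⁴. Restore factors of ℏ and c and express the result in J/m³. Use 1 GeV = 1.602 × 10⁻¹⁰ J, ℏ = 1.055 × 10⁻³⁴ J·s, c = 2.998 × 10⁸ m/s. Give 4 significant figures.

[E]/[L]³ = [E]⁴/(ℏc)³; restore (ℏc)⁻³.
1 GeV⁴ → 1/(ℏc)³ × (1 GeV in J)⁴ = 2.082 × 10³⁷ J/m³.
Convert the energy scale: 0.920 TeV⁴ = 9.20 × 10¹¹ GeV⁴.
Result: 9.20 × 10¹¹ × 2.082 × 10³⁷ = 1.915 × 10⁴⁹ J/m³.

1.915 × 10⁴⁹ J/m³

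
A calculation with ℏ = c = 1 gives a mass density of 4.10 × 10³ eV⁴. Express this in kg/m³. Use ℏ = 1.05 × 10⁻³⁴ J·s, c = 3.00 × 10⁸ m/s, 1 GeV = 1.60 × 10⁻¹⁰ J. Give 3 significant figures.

Mass density is [E]/(c²[L]³) = [E]⁴/(ℏ³c⁵).
1 GeV⁴ → 1/(ℏ³c⁵) × (1 GeV in J)⁴ = 2.33 × 10²⁰ kg/m³.
Convert the energy scale: 4.10 × 10³ eV⁴ = 4.10 × 10⁻³³ GeV⁴.
Result: 4.10 × 10⁻³³ × 2.33 × 10²⁰ = 9.55 × 10⁻¹³ kg/m³.

9.55 × 10⁻¹³ kg/m³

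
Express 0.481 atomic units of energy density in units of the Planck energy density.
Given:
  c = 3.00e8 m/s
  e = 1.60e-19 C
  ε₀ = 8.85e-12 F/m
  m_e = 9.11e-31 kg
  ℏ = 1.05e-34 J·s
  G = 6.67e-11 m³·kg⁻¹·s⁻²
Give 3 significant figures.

atomic unit of energy density: u_au = E_h/a₀³ = m_e⁴e¹⁰/((4πε₀)⁵ℏ⁸) = 3.01e13 J/m³
Planck energy density: u_P = c⁷/(ℏG²) = 4.68e113 J/m³
0.481 × 3.01e13 / 4.68e113 = 3.10e-101

3.10e-101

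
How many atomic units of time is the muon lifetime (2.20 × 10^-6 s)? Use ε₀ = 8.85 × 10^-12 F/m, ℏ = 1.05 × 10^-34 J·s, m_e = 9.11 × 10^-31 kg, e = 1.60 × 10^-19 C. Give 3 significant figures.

9.17 × 10^10

atomic unit of time: τ_au = (4πε₀)²ℏ³/(m_e e⁴) = 2.40 × 10^-17 s.
2.20 × 10^-6 / 2.40 × 10^-17 = 9.17 × 10^10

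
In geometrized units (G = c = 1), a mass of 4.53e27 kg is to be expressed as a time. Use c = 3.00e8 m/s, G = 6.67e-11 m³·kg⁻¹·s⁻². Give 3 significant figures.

Mass → time via G/c³.
4.53e27 kg × (G/c³) = 1.12e-8 s

1.12e-8 s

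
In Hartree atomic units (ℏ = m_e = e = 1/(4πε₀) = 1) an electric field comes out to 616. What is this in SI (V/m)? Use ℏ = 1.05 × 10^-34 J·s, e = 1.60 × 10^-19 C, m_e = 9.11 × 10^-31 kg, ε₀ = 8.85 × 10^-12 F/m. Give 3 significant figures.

3.21 × 10^14 V/m

One atomic unit of electric field: E_au = E_h/(e a₀) = m_e²e⁵/((4πε₀)³ℏ⁴) = 5.20 × 10^11 V/m.
616 × 5.20 × 10^11 V/m = 3.21 × 10^14 V/m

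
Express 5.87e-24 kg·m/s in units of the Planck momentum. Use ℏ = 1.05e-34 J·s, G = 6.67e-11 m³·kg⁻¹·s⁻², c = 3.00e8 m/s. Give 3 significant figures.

Planck momentum: p_P = √(ℏc³/G) = 6.52 kg·m/s.
5.87e-24 / 6.52 = 9.00e-25

9.00e-25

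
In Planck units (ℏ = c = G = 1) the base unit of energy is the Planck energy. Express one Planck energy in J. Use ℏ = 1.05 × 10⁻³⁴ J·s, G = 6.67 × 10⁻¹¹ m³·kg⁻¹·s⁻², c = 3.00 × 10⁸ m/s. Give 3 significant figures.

1.96 × 10⁹ J

E_P = √(ℏc⁵/G)
  = √(3.83 × 10¹⁸)
  = 1.96 × 10⁹ J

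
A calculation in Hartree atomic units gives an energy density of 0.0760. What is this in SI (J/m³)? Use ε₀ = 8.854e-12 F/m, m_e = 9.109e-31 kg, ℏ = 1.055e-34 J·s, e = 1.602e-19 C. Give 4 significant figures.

2.226e12 J/m³

One atomic unit of energy density: u_au = E_h/a₀³ = m_e⁴e¹⁰/((4πε₀)⁵ℏ⁸) = 2.929e13 J/m³.
0.0760 × 2.929e13 J/m³ = 2.226e12 J/m³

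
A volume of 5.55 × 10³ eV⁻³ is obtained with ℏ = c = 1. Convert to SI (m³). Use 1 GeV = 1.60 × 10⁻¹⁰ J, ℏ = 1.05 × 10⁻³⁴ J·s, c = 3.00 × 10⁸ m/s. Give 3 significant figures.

Volume is [L]³ = [E]⁻³·(ℏc)³.
1 GeV⁻³ → (ℏc)³ × (1 GeV in J)⁻³ = 7.63 × 10⁻⁴⁸ m³.
Convert the energy scale: 5.55 × 10³ eV⁻³ = 5.55 × 10³⁰ GeV⁻³.
Result: 5.55 × 10³⁰ × 7.63 × 10⁻⁴⁸ = 4.24 × 10⁻¹⁷ m³.

4.24 × 10⁻¹⁷ m³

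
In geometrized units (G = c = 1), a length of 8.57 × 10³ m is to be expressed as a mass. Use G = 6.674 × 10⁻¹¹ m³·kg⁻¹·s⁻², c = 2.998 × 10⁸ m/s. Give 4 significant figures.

1.154 × 10³¹ kg

Length → mass via c²/G.
8.57 × 10³ m × (c²/G) = 1.154 × 10³¹ kg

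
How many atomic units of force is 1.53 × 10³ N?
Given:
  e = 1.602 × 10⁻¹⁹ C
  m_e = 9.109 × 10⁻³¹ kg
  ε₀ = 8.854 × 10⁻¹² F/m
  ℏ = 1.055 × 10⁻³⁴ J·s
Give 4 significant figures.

1.861 × 10¹⁰

atomic unit of force: F_au = E_h/a₀ = m_e²e⁶/((4πε₀)³ℏ⁴) = 8.220 × 10⁻⁸ N.
1.53 × 10³ / 8.220 × 10⁻⁸ = 1.861 × 10¹⁰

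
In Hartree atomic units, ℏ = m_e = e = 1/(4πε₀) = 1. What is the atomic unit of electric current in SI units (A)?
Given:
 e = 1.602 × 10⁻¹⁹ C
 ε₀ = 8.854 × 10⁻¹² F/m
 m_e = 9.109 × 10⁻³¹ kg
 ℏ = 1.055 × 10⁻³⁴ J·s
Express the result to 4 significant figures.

6.612 × 10⁻³ A

Dimensional analysis gives I_au = e E_h/ℏ = m_e e⁵/((4πε₀)²ℏ³).
E_h = 4.354 × 10⁻¹⁸ J
e·E_h/ℏ = 6.612 × 10⁻³ A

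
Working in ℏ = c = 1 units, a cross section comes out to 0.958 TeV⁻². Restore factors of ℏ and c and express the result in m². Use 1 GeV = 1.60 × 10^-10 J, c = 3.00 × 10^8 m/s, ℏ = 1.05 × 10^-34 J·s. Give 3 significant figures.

3.71 × 10^-38 m²

Area is [L]² = [E]⁻²·(ℏc)²; restore (ℏc)².
1 GeV⁻² → (ℏc)² × (1 GeV in J)⁻² = 3.88 × 10^-32 m².
Convert the energy scale: 0.958 TeV⁻² = 9.58 × 10^-7 GeV⁻².
Result: 9.58 × 10^-7 × 3.88 × 10^-32 = 3.71 × 10^-38 m².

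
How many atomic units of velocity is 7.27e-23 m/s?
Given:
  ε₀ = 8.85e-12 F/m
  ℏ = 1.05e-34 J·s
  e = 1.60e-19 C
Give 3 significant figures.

atomic unit of velocity: v_au = e²/(4πε₀ℏ) = 2.19e6 m/s.
7.27e-23 / 2.19e6 = 3.32e-29

3.32e-29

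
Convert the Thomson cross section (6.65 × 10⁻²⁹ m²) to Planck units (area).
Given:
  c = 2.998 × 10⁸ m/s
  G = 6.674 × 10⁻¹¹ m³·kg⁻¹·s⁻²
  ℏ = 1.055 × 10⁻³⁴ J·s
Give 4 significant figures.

Planck area: A_P = ℏG/c³ = 2.613 × 10⁻⁷⁰ m².
6.65 × 10⁻²⁹ / 2.613 × 10⁻⁷⁰ = 2.545 × 10⁴¹

2.545 × 10⁴¹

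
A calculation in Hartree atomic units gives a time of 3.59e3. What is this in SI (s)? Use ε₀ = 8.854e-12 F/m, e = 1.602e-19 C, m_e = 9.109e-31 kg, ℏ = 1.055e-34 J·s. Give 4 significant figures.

8.698e-14 s

One atomic unit of time: τ_au = (4πε₀)²ℏ³/(m_e e⁴) = 2.423e-17 s.
3.59e3 × 2.423e-17 s = 8.698e-14 s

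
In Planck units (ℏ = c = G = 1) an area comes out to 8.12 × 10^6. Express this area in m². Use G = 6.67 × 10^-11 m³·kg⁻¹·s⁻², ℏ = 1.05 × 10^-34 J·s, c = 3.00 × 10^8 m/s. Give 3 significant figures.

2.11 × 10^-63 m²

One Planck area: A_P = ℏG/c³ = 2.59 × 10^-70 m².
8.12 × 10^6 × 2.59 × 10^-70 m² = 2.11 × 10^-63 m²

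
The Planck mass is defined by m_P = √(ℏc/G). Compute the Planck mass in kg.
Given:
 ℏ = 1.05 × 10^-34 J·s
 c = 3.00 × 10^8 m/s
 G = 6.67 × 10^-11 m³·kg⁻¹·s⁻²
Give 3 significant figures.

m_P = √(ℏc/G)
  = √(4.72 × 10^-16)
  = 2.17 × 10^-8 kg

2.17 × 10^-8 kg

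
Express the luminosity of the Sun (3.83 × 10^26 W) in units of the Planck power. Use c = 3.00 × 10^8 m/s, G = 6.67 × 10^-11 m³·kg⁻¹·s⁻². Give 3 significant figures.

1.05 × 10^-26

Planck power: P_P = c⁵/G = 3.64 × 10^52 W.
3.83 × 10^26 / 3.64 × 10^52 = 1.05 × 10^-26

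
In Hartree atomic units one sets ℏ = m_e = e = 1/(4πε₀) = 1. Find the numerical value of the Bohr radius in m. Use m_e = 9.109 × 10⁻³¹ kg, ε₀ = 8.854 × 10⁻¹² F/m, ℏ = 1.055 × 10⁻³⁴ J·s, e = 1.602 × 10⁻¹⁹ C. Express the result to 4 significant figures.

a₀ = 4πε₀ℏ²/(m_e e²)
  = 1.238 × 10⁻⁷⁸ / 2.338 × 10⁻⁶⁸
  = 5.297 × 10⁻¹¹ m

5.297 × 10⁻¹¹ m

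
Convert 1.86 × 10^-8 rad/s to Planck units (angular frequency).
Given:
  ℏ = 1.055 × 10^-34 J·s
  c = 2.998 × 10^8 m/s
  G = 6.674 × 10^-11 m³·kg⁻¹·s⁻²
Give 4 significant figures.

1.003 × 10^-51

Planck angular frequency: ω_P = √(c⁵/(ℏG)) = 1.855 × 10^43 rad/s.
1.86 × 10^-8 / 1.855 × 10^43 = 1.003 × 10^-51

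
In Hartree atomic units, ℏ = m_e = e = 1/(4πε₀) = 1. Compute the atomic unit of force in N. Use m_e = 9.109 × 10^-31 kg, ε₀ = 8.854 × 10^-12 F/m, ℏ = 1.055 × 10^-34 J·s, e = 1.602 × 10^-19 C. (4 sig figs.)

Dimensional analysis gives F_au = E_h/a₀ = m_e²e⁶/((4πε₀)³ℏ⁴).
E_h = 4.354 × 10^-18 J
a₀ = 5.297 × 10^-11 m
E_h/a₀ = 8.220 × 10^-8 N

8.220 × 10^-8 N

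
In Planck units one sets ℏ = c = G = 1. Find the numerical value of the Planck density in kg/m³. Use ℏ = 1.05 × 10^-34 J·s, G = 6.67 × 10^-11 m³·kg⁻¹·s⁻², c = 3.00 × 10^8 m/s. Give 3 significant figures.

ρ_P = c⁵/(ℏG²)
  = 2.43 × 10^42 / 4.67 × 10^-55
  = 5.20 × 10^96 kg/m³

5.20 × 10^96 kg/m³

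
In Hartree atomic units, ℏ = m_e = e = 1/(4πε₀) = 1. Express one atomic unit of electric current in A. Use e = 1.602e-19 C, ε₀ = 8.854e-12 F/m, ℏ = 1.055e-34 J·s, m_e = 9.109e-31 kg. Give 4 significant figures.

6.612e-3 A

From ℏ = m_e = e = 1/(4πε₀) = 1 the current scale is I_au = e E_h/ℏ = m_e e⁵/((4πε₀)²ℏ³).
E_h = 4.354e-18 J
e·E_h/ℏ = 6.612e-3 A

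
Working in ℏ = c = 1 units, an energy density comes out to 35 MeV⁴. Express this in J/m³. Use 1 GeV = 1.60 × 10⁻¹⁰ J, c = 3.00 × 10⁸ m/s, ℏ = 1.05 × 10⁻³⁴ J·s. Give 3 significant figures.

[E]/[L]³ = [E]⁴/(ℏc)³; restore (ℏc)⁻³.
1 GeV⁴ → 1/(ℏc)³ × (1 GeV in J)⁴ = 2.10 × 10³⁷ J/m³.
Convert the energy scale: 35 MeV⁴ = 3.50 × 10⁻¹¹ GeV⁴.
Result: 3.50 × 10⁻¹¹ × 2.10 × 10³⁷ = 7.34 × 10²⁶ J/m³.

7.34 × 10²⁶ J/m³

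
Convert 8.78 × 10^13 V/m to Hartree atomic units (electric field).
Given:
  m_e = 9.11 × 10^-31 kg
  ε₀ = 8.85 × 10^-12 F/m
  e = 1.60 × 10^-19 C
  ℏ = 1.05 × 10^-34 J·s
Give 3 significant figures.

169

atomic unit of electric field: E_au = E_h/(e a₀) = m_e²e⁵/((4πε₀)³ℏ⁴) = 5.20 × 10^11 V/m.
8.78 × 10^13 / 5.20 × 10^11 = 169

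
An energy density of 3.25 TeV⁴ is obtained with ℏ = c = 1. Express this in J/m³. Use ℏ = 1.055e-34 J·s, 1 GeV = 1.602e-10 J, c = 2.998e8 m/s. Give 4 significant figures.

[E]/[L]³ = [E]⁴/(ℏc)³; restore (ℏc)⁻³.
1 GeV⁴ → 1/(ℏc)³ × (1 GeV in J)⁴ = 2.082e37 J/m³.
Convert the energy scale: 3.25 TeV⁴ = 3.25e12 GeV⁴.
Result: 3.25e12 × 2.082e37 = 6.765e49 J/m³.

6.765e49 J/m³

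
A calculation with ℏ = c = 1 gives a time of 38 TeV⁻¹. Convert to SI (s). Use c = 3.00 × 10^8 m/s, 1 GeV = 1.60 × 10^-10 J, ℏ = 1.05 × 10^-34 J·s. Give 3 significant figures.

2.49 × 10^-26 s

A time is [E]⁻¹ in ℏ=c=1; restore one factor of ℏ.
1 GeV⁻¹ → ℏ × (1 GeV in J)⁻¹ = 6.56 × 10^-25 s.
Convert the energy scale: 38 TeV⁻¹ = 0.0380 GeV⁻¹.
Result: 0.0380 × 6.56 × 10^-25 = 2.49 × 10^-26 s.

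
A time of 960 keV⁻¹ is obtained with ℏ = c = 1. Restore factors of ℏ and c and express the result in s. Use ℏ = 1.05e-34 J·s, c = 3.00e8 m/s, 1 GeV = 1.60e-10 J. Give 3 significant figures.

A time is [E]⁻¹ in ℏ=c=1; restore one factor of ℏ.
1 GeV⁻¹ → ℏ × (1 GeV in J)⁻¹ = 6.56e-25 s.
Convert the energy scale: 960 keV⁻¹ = 9.60e8 GeV⁻¹.
Result: 9.60e8 × 6.56e-25 = 6.30e-16 s.

6.30e-16 s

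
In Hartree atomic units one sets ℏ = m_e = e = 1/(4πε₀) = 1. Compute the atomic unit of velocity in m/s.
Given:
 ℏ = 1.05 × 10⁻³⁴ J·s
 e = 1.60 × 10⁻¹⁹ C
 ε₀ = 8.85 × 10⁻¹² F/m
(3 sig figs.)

2.19 × 10⁶ m/s

v_au = e²/(4πε₀ℏ)
  = 2.56 × 10⁻³⁸ / 1.17 × 10⁻⁴⁴
  = 2.19 × 10⁶ m/s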